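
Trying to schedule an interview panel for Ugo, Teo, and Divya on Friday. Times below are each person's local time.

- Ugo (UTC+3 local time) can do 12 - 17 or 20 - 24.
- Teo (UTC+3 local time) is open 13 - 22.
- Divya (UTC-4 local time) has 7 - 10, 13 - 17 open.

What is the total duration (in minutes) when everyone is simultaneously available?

Ugo in UTC: 09:00-14:00, 17:00-21:00 (subtract 3h to convert from UTC+3).
Teo in UTC: 10:00-19:00 (subtract 3h to convert from UTC+3).
Divya in UTC: 11:00-14:00, 17:00-21:00 (add 4h to convert from UTC-4).
Ugo ∩ Teo: 10:00-14:00, 17:00-19:00.
Ugo ∩ Teo ∩ Divya: 11:00-14:00, 17:00-19:00.
Summing the common windows: 180 + 120 = 300 minutes.

300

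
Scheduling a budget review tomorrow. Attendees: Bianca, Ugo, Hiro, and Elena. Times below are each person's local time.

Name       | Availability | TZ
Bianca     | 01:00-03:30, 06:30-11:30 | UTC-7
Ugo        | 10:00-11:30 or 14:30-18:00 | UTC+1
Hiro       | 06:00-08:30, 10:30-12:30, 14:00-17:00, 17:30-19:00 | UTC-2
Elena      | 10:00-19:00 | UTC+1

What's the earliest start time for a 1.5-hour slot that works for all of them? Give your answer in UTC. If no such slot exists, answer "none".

Bianca in UTC: 08:00-10:30, 13:30-18:30 (add 7h to convert from UTC-7).
Ugo in UTC: 09:00-10:30, 13:30-17:00 (subtract 1h to convert from UTC+1).
Hiro in UTC: 08:00-10:30, 12:30-14:30, 16:00-19:00, 19:30-21:00 (add 2h to convert from UTC-2).
Elena in UTC: 09:00-18:00 (subtract 1h to convert from UTC+1).
Bianca ∩ Ugo: 09:00-10:30, 13:30-17:00.
Bianca ∩ Ugo ∩ Hiro: 09:00-10:30, 13:30-14:30, 16:00-17:00.
Bianca ∩ Ugo ∩ Hiro ∩ Elena: 09:00-10:30, 13:30-14:30, 16:00-17:00.
Those are the intersection windows.
The first common window of at least 90 minutes is 09:00-10:30, so the earliest start is 09:00.

09:00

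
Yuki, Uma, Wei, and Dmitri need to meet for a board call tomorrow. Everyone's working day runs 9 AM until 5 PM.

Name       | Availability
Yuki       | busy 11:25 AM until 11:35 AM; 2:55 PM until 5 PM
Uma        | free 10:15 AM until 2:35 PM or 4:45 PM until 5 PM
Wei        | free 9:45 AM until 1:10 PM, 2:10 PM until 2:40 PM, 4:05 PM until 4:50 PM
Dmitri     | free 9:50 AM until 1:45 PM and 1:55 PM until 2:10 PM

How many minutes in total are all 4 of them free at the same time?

Yuki free: 09:00-11:25, 11:35-14:55 (invert busy blocks within the working day).
Uma free: 10:15-14:35, 16:45-17:00.
Wei free: 09:45-13:10, 14:10-14:40, 16:05-16:50.
Dmitri free: 09:50-13:45, 13:55-14:10.
Yuki ∩ Uma: 10:15-11:25, 11:35-14:35.
Yuki ∩ Uma ∩ Wei: 10:15-11:25, 11:35-13:10, 14:10-14:35.
Yuki ∩ Uma ∩ Wei ∩ Dmitri: 10:15-11:25, 11:35-13:10.
Summing the common windows: 70 + 95 = 165 minutes.

165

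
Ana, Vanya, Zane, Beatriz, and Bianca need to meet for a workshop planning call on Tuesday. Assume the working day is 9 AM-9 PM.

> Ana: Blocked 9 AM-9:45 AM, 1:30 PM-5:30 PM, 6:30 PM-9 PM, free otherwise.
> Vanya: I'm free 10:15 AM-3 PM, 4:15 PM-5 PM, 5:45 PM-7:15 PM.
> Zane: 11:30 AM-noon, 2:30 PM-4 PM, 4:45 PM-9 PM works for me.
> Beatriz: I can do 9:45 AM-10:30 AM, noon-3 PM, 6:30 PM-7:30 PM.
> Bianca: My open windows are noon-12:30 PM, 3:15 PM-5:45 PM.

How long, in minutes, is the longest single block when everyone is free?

Ana free: 09:45-13:30, 17:30-18:30 (invert busy blocks within the working day).
Vanya free: 10:15-15:00, 16:15-17:00, 17:45-19:15.
Zane free: 11:30-12:00, 14:30-16:00, 16:45-21:00.
Beatriz free: 09:45-10:30, 12:00-15:00, 18:30-19:30.
Bianca free: 12:00-12:30, 15:15-17:45.
Ana ∩ Vanya: 10:15-13:30, 17:45-18:30.
Ana ∩ Vanya ∩ Zane: 11:30-12:00, 17:45-18:30.
Ana ∩ Vanya ∩ Zane ∩ Beatriz: ∅.
Ana ∩ Vanya ∩ Zane ∩ Beatriz ∩ Bianca: ∅.
There is no time when everyone is free.
No common window exists, so the longest block is 0 minutes.

0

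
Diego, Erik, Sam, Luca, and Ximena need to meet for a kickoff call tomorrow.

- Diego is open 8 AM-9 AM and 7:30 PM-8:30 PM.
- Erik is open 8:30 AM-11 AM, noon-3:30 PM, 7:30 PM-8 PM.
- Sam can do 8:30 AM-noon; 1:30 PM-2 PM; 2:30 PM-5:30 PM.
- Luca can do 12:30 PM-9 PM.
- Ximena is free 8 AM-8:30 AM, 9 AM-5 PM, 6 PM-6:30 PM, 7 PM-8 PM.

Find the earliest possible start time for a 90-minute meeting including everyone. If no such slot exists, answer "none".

none

Diego ∩ Erik: 08:30-09:00, 19:30-20:00.
Diego ∩ Erik ∩ Sam: 08:30-09:00.
Diego ∩ Erik ∩ Sam ∩ Luca: ∅.
Diego ∩ Erik ∩ Sam ∩ Luca ∩ Ximena: ∅.
There is no time when everyone is free.
No common window is at least 90 minutes long.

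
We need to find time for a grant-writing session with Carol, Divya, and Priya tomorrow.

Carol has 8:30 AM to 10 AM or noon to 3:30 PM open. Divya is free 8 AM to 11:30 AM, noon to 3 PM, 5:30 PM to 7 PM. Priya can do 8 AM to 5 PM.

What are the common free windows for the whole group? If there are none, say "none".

08:30-10:00, 12:00-15:00

Carol ∩ Divya: 08:30-10:00, 12:00-15:00.
Carol ∩ Divya ∩ Priya: 08:30-10:00, 12:00-15:00.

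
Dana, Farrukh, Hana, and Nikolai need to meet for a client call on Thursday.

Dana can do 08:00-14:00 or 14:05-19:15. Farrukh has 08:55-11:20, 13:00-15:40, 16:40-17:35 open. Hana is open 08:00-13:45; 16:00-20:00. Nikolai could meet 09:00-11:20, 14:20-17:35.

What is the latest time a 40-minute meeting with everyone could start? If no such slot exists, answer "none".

16:55

Dana ∩ Farrukh: 08:55-11:20, 13:00-14:00, 14:05-15:40, 16:40-17:35.
Dana ∩ Farrukh ∩ Hana: 08:55-11:20, 13:00-13:45, 16:40-17:35.
Dana ∩ Farrukh ∩ Hana ∩ Nikolai: 09:00-11:20, 16:40-17:35.
The last common window of at least 40 minutes is 16:40-17:35; a 40-minute meeting can start as late as 16:55 and still end by 17:35.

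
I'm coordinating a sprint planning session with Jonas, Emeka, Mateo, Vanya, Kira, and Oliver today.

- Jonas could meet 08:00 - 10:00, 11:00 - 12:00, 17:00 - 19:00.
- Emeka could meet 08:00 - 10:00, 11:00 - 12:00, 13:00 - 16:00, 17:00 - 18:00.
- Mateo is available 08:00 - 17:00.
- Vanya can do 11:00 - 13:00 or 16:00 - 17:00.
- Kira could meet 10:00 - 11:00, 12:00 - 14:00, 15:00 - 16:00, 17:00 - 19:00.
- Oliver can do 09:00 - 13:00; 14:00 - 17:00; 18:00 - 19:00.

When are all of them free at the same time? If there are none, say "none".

none

Jonas ∩ Emeka: 08:00-10:00, 11:00-12:00, 17:00-18:00.
Jonas ∩ Emeka ∩ Mateo: 08:00-10:00, 11:00-12:00.
Jonas ∩ Emeka ∩ Mateo ∩ Vanya: 11:00-12:00.
Jonas ∩ Emeka ∩ Mateo ∩ Vanya ∩ Kira: ∅.
Jonas ∩ Emeka ∩ Mateo ∩ Vanya ∩ Kira ∩ Oliver: ∅.
There is no time when everyone is free.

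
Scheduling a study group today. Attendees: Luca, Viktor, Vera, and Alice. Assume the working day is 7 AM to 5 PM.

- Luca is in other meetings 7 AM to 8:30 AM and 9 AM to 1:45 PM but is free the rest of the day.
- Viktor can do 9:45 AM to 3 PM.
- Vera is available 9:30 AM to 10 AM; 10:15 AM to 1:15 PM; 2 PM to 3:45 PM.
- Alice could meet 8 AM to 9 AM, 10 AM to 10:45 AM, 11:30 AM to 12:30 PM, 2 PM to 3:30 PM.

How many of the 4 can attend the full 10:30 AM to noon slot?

2

Luca free: 08:30-09:00, 13:45-17:00 (invert busy blocks within the working day).
Viktor free: 09:45-15:00.
Vera free: 09:30-10:00, 10:15-13:15, 14:00-15:45.
Alice free: 08:00-09:00, 10:00-10:45, 11:30-12:30, 14:00-15:30.
Viktor and Vera can make the full 10:30-12:00 slot — that's 2.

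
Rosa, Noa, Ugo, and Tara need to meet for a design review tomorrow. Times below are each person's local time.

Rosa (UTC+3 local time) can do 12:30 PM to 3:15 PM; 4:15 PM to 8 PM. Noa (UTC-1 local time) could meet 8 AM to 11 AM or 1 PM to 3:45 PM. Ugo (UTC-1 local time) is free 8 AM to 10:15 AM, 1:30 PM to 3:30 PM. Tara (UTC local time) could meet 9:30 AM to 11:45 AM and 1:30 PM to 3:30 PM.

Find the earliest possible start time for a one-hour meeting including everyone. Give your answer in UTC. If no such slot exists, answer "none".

09:30

Rosa in UTC: 09:30-12:15, 13:15-17:00 (subtract 3h to convert from UTC+3).
Noa in UTC: 09:00-12:00, 14:00-16:45 (add 1h to convert from UTC-1).
Ugo in UTC: 09:00-11:15, 14:30-16:30 (add 1h to convert from UTC-1).
Tara in UTC: 09:30-11:45, 13:30-15:30.
Rosa ∩ Noa: 09:30-12:00, 14:00-16:45.
Rosa ∩ Noa ∩ Ugo: 09:30-11:15, 14:30-16:30.
Rosa ∩ Noa ∩ Ugo ∩ Tara: 09:30-11:15, 14:30-15:30.
So the common availability across everyone is 09:30-11:15, 14:30-15:30.
The first common window of at least 60 minutes is 09:30-11:15, so the earliest start is 09:30.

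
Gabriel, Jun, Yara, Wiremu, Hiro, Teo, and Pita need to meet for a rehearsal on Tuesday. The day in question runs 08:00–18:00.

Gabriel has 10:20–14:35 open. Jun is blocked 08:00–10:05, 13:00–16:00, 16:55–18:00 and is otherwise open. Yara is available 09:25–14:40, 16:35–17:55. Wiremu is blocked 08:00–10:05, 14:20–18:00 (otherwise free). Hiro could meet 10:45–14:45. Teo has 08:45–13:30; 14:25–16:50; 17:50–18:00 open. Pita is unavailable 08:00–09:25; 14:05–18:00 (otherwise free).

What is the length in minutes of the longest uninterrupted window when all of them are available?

Gabriel free: 10:20-14:35.
Jun free: 10:05-13:00, 16:00-16:55 (invert busy blocks within the working day).
Yara free: 09:25-14:40, 16:35-17:55.
Wiremu free: 10:05-14:20 (invert busy blocks within the working day).
Hiro free: 10:45-14:45.
Teo free: 08:45-13:30, 14:25-16:50, 17:50-18:00.
Pita free: 09:25-14:05 (invert busy blocks within the working day).
Gabriel ∩ Jun: 10:20-13:00.
Gabriel ∩ Jun ∩ Yara: 10:20-13:00.
Gabriel ∩ Jun ∩ Yara ∩ Wiremu: 10:20-13:00.
Gabriel ∩ Jun ∩ Yara ∩ Wiremu ∩ Hiro: 10:45-13:00.
Gabriel ∩ Jun ∩ Yara ∩ Wiremu ∩ Hiro ∩ Teo: 10:45-13:00.
Gabriel ∩ Jun ∩ Yara ∩ Wiremu ∩ Hiro ∩ Teo ∩ Pita: 10:45-13:00.
The longest is 10:45-13:00 at 135 minutes.

135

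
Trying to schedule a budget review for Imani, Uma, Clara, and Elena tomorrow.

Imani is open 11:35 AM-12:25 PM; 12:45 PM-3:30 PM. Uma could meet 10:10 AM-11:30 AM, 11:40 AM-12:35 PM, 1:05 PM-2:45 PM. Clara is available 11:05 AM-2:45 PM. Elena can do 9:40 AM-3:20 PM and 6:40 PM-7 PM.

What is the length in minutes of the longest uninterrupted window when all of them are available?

100

Imani ∩ Uma: 11:40-12:25, 13:05-14:45.
Imani ∩ Uma ∩ Clara: 11:40-12:25, 13:05-14:45.
Imani ∩ Uma ∩ Clara ∩ Elena: 11:40-12:25, 13:05-14:45.
The longest is 13:05-14:45 at 100 minutes.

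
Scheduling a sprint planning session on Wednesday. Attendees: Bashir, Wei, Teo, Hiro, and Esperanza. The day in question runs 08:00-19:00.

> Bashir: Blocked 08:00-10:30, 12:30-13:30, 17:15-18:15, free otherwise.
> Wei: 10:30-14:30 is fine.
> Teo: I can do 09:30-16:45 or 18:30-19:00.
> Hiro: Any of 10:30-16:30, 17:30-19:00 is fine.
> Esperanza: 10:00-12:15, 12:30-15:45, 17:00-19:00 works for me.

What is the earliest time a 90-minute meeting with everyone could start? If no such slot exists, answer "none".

10:30

Bashir free: 10:30-12:30, 13:30-17:15, 18:15-19:00 (invert busy blocks within the working day).
Wei free: 10:30-14:30.
Teo free: 09:30-16:45, 18:30-19:00.
Hiro free: 10:30-16:30, 17:30-19:00.
Esperanza free: 10:00-12:15, 12:30-15:45, 17:00-19:00.
Bashir ∩ Wei: 10:30-12:30, 13:30-14:30.
Bashir ∩ Wei ∩ Teo: 10:30-12:30, 13:30-14:30.
Bashir ∩ Wei ∩ Teo ∩ Hiro: 10:30-12:30, 13:30-14:30.
Bashir ∩ Wei ∩ Teo ∩ Hiro ∩ Esperanza: 10:30-12:15, 13:30-14:30.
The first common window of at least 90 minutes is 10:30-12:15, so the earliest start is 10:30.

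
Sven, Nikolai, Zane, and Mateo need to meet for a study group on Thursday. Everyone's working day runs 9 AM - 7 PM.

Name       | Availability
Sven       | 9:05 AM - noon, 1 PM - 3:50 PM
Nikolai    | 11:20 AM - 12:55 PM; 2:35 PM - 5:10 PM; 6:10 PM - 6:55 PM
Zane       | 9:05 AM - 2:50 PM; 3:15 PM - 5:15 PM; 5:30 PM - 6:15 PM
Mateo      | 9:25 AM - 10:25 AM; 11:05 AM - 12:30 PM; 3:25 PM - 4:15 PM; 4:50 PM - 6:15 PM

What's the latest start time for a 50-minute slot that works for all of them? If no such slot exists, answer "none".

Sven ∩ Nikolai: 11:20-12:00, 14:35-15:50.
Sven ∩ Nikolai ∩ Zane: 11:20-12:00, 14:35-14:50, 15:15-15:50.
Sven ∩ Nikolai ∩ Zane ∩ Mateo: 11:20-12:00, 15:25-15:50.
No common window is at least 50 minutes long.

none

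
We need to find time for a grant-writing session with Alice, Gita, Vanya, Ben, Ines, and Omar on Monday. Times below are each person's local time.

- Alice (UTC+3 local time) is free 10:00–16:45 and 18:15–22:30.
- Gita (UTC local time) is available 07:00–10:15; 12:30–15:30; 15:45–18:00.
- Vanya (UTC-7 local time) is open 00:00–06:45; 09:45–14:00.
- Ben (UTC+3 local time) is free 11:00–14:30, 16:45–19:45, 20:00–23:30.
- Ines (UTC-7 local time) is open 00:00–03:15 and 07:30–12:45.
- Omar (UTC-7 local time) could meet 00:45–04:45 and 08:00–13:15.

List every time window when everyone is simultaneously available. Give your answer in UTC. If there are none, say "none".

Alice in UTC: 07:00-13:45, 15:15-19:30 (subtract 3h to convert from UTC+3).
Gita in UTC: 07:00-10:15, 12:30-15:30, 15:45-18:00.
Vanya in UTC: 07:00-13:45, 16:45-21:00 (add 7h to convert from UTC-7).
Ben in UTC: 08:00-11:30, 13:45-16:45, 17:00-20:30 (subtract 3h to convert from UTC+3).
Ines in UTC: 07:00-10:15, 14:30-19:45 (add 7h to convert from UTC-7).
Omar in UTC: 07:45-11:45, 15:00-20:15 (add 7h to convert from UTC-7).
Alice ∩ Gita: 07:00-10:15, 12:30-13:45, 15:15-15:30, 15:45-18:00.
Alice ∩ Gita ∩ Vanya: 07:00-10:15, 12:30-13:45, 16:45-18:00.
Alice ∩ Gita ∩ Vanya ∩ Ben: 08:00-10:15, 17:00-18:00.
Alice ∩ Gita ∩ Vanya ∩ Ben ∩ Ines: 08:00-10:15, 17:00-18:00.
Alice ∩ Gita ∩ Vanya ∩ Ben ∩ Ines ∩ Omar: 08:00-10:15, 17:00-18:00.
So the common availability across everyone is 08:00-10:15, 17:00-18:00.

08:00-10:15, 17:00-18:00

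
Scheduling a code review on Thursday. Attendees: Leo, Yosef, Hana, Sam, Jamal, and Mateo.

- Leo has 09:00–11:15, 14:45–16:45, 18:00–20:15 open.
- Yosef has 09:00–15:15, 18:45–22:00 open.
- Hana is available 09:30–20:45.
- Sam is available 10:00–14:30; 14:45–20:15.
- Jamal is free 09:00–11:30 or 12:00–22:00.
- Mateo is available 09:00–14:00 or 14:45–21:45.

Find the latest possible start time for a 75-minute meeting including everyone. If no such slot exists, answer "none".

19:00

Leo ∩ Yosef: 09:00-11:15, 14:45-15:15, 18:45-20:15.
Leo ∩ Yosef ∩ Hana: 09:30-11:15, 14:45-15:15, 18:45-20:15.
Leo ∩ Yosef ∩ Hana ∩ Sam: 10:00-11:15, 14:45-15:15, 18:45-20:15.
Leo ∩ Yosef ∩ Hana ∩ Sam ∩ Jamal: 10:00-11:15, 14:45-15:15, 18:45-20:15.
Leo ∩ Yosef ∩ Hana ∩ Sam ∩ Jamal ∩ Mateo: 10:00-11:15, 14:45-15:15, 18:45-20:15.
Those are the intersection windows.
The last common window of at least 75 minutes is 18:45-20:15; a 75-minute meeting can start as late as 19:00 and still end by 20:15.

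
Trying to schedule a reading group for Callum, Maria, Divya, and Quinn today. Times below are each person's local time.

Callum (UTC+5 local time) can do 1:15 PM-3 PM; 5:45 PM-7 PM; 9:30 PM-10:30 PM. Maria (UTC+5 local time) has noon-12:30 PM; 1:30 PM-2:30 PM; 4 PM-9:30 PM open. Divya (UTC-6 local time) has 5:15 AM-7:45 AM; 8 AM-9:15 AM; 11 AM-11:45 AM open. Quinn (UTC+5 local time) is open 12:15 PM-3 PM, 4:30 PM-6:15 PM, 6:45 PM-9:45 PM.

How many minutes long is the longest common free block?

30

Callum in UTC: 08:15-10:00, 12:45-14:00, 16:30-17:30 (subtract 5h to convert from UTC+5).
Maria in UTC: 07:00-07:30, 08:30-09:30, 11:00-16:30 (subtract 5h to convert from UTC+5).
Divya in UTC: 11:15-13:45, 14:00-15:15, 17:00-17:45 (add 6h to convert from UTC-6).
Quinn in UTC: 07:15-10:00, 11:30-13:15, 13:45-16:45 (subtract 5h to convert from UTC+5).
Callum ∩ Maria: 08:30-09:30, 12:45-14:00.
Callum ∩ Maria ∩ Divya: 12:45-13:45.
Callum ∩ Maria ∩ Divya ∩ Quinn: 12:45-13:15.
The longest is 12:45-13:15 at 30 minutes.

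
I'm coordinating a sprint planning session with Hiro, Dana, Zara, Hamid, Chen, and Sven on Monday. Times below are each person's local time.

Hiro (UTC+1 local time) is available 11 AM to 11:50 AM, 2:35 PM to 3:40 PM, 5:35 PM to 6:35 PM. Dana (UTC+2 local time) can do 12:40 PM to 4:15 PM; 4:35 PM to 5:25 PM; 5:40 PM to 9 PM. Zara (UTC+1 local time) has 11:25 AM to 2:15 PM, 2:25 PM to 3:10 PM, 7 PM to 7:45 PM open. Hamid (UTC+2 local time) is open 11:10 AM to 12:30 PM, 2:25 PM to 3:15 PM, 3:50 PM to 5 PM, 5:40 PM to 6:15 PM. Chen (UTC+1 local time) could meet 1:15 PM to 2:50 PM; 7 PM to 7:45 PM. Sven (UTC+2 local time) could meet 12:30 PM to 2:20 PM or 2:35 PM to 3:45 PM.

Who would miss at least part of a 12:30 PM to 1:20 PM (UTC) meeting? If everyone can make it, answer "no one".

Hiro in UTC: 10:00-10:50, 13:35-14:40, 16:35-17:35 (subtract 1h to convert from UTC+1).
Dana in UTC: 10:40-14:15, 14:35-15:25, 15:40-19:00 (subtract 2h to convert from UTC+2).
Zara in UTC: 10:25-13:15, 13:25-14:10, 18:00-18:45 (subtract 1h to convert from UTC+1).
Hamid in UTC: 09:10-10:30, 12:25-13:15, 13:50-15:00, 15:40-16:15 (subtract 2h to convert from UTC+2).
Chen in UTC: 12:15-13:50, 18:00-18:45 (subtract 1h to convert from UTC+1).
Sven in UTC: 10:30-12:20, 12:35-13:45 (subtract 2h to convert from UTC+2).
Hiro: not fully free for 12:30-13:20. Dana: free for 12:30-13:20. Zara: not fully free for 12:30-13:20. Hamid: not fully free for 12:30-13:20. Chen: free for 12:30-13:20. Sven: not fully free for 12:30-13:20.

Hamid, Hiro, Sven, Zara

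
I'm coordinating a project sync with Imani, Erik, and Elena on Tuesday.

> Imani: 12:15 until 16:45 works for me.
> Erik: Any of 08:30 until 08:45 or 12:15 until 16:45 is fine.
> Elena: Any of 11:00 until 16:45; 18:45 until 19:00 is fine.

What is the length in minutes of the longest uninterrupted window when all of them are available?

Imani ∩ Erik: 12:15-16:45.
Imani ∩ Erik ∩ Elena: 12:15-16:45.
So the common availability across everyone is 12:15-16:45.
The longest is 12:15-16:45 at 270 minutes.

270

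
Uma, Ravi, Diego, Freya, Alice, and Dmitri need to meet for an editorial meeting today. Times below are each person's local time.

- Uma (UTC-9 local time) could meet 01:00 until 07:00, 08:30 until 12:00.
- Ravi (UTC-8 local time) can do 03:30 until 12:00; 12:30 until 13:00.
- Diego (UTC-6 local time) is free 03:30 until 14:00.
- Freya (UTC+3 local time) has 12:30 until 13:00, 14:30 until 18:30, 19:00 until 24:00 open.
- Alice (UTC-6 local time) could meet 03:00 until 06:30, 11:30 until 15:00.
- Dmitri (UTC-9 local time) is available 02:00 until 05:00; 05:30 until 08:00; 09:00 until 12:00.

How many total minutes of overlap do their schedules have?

Uma in UTC: 10:00-16:00, 17:30-21:00 (add 9h to convert from UTC-9).
Ravi in UTC: 11:30-20:00, 20:30-21:00 (add 8h to convert from UTC-8).
Diego in UTC: 09:30-20:00 (add 6h to convert from UTC-6).
Freya in UTC: 09:30-10:00, 11:30-15:30, 16:00-21:00 (subtract 3h to convert from UTC+3).
Alice in UTC: 09:00-12:30, 17:30-21:00 (add 6h to convert from UTC-6).
Dmitri in UTC: 11:00-14:00, 14:30-17:00, 18:00-21:00 (add 9h to convert from UTC-9).
Uma ∩ Ravi: 11:30-16:00, 17:30-20:00, 20:30-21:00.
Uma ∩ Ravi ∩ Diego: 11:30-16:00, 17:30-20:00.
Uma ∩ Ravi ∩ Diego ∩ Freya: 11:30-15:30, 17:30-20:00.
Uma ∩ Ravi ∩ Diego ∩ Freya ∩ Alice: 11:30-12:30, 17:30-20:00.
Uma ∩ Ravi ∩ Diego ∩ Freya ∩ Alice ∩ Dmitri: 11:30-12:30, 18:00-20:00.
Those are the intersection windows.
Summing the common windows: 60 + 120 = 180 minutes.

180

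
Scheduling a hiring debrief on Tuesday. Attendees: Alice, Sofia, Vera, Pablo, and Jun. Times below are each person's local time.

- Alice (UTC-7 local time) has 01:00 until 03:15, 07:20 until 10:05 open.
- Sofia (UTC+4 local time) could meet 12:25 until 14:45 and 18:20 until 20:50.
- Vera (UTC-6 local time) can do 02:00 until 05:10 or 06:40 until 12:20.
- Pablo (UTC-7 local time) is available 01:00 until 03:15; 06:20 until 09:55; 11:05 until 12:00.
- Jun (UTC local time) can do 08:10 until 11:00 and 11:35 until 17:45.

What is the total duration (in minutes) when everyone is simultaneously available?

260

Alice in UTC: 08:00-10:15, 14:20-17:05 (add 7h to convert from UTC-7).
Sofia in UTC: 08:25-10:45, 14:20-16:50 (subtract 4h to convert from UTC+4).
Vera in UTC: 08:00-11:10, 12:40-18:20 (add 6h to convert from UTC-6).
Pablo in UTC: 08:00-10:15, 13:20-16:55, 18:05-19:00 (add 7h to convert from UTC-7).
Jun in UTC: 08:10-11:00, 11:35-17:45.
Alice ∩ Sofia: 08:25-10:15, 14:20-16:50.
Alice ∩ Sofia ∩ Vera: 08:25-10:15, 14:20-16:50.
Alice ∩ Sofia ∩ Vera ∩ Pablo: 08:25-10:15, 14:20-16:50.
Alice ∩ Sofia ∩ Vera ∩ Pablo ∩ Jun: 08:25-10:15, 14:20-16:50.
Summing the common windows: 110 + 150 = 260 minutes.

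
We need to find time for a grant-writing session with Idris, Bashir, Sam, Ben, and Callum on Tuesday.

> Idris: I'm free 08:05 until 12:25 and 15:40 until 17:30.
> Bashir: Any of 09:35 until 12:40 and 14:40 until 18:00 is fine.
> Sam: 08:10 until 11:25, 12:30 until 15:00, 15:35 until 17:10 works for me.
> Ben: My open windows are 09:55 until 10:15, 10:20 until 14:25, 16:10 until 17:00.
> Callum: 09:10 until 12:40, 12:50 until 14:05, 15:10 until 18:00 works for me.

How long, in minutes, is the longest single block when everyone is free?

Idris ∩ Bashir: 09:35-12:25, 15:40-17:30.
Idris ∩ Bashir ∩ Sam: 09:35-11:25, 15:40-17:10.
Idris ∩ Bashir ∩ Sam ∩ Ben: 09:55-10:15, 10:20-11:25, 16:10-17:00.
Idris ∩ Bashir ∩ Sam ∩ Ben ∩ Callum: 09:55-10:15, 10:20-11:25, 16:10-17:00.
The longest is 10:20-11:25 at 65 minutes.

65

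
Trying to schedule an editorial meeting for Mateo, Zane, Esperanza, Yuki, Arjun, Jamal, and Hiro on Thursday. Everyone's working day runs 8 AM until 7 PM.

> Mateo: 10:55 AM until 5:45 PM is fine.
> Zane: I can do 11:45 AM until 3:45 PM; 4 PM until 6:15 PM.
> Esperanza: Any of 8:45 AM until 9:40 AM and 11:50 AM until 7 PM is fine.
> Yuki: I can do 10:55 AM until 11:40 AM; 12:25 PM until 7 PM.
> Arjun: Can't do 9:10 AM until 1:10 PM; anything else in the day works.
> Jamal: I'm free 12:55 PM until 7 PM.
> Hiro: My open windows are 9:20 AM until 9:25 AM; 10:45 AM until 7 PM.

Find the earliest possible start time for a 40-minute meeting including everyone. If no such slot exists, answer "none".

Mateo free: 10:55-17:45.
Zane free: 11:45-15:45, 16:00-18:15.
Esperanza free: 08:45-09:40, 11:50-19:00.
Yuki free: 10:55-11:40, 12:25-19:00.
Arjun free: 08:00-09:10, 13:10-19:00 (invert busy blocks within the working day).
Jamal free: 12:55-19:00.
Hiro free: 09:20-09:25, 10:45-19:00.
Mateo ∩ Zane: 11:45-15:45, 16:00-17:45.
Mateo ∩ Zane ∩ Esperanza: 11:50-15:45, 16:00-17:45.
Mateo ∩ Zane ∩ Esperanza ∩ Yuki: 12:25-15:45, 16:00-17:45.
Mateo ∩ Zane ∩ Esperanza ∩ Yuki ∩ Arjun: 13:10-15:45, 16:00-17:45.
Mateo ∩ Zane ∩ Esperanza ∩ Yuki ∩ Arjun ∩ Jamal: 13:10-15:45, 16:00-17:45.
Mateo ∩ Zane ∩ Esperanza ∩ Yuki ∩ Arjun ∩ Jamal ∩ Hiro: 13:10-15:45, 16:00-17:45.
The first common window of at least 40 minutes is 13:10-15:45, so the earliest start is 13:10.

13:10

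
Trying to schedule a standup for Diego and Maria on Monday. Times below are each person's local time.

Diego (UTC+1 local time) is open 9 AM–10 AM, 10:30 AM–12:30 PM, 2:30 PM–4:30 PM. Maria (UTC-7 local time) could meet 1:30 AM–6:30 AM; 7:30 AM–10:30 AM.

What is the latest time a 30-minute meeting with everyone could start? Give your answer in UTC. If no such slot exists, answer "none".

15:00

Diego in UTC: 08:00-09:00, 09:30-11:30, 13:30-15:30 (subtract 1h to convert from UTC+1).
Maria in UTC: 08:30-13:30, 14:30-17:30 (add 7h to convert from UTC-7).
Diego ∩ Maria: 08:30-09:00, 09:30-11:30, 14:30-15:30.
The last common window of at least 30 minutes is 14:30-15:30; a 30-minute meeting can start as late as 15:00 and still end by 15:30.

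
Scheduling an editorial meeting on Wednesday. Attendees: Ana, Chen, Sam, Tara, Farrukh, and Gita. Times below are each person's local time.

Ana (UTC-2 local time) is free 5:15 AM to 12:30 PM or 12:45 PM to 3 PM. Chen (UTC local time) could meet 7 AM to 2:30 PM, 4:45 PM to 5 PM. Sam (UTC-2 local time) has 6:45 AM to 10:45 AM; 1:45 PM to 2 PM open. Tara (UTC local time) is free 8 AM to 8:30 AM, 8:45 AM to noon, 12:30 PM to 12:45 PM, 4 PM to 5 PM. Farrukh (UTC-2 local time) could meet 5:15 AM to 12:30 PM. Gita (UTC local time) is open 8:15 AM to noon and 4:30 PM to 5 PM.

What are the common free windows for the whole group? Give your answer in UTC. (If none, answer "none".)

Ana in UTC: 07:15-14:30, 14:45-17:00 (add 2h to convert from UTC-2).
Chen in UTC: 07:00-14:30, 16:45-17:00.
Sam in UTC: 08:45-12:45, 15:45-16:00 (add 2h to convert from UTC-2).
Tara in UTC: 08:00-08:30, 08:45-12:00, 12:30-12:45, 16:00-17:00.
Farrukh in UTC: 07:15-14:30 (add 2h to convert from UTC-2).
Gita in UTC: 08:15-12:00, 16:30-17:00.
Ana ∩ Chen: 07:15-14:30, 16:45-17:00.
Ana ∩ Chen ∩ Sam: 08:45-12:45.
Ana ∩ Chen ∩ Sam ∩ Tara: 08:45-12:00, 12:30-12:45.
Ana ∩ Chen ∩ Sam ∩ Tara ∩ Farrukh: 08:45-12:00, 12:30-12:45.
Ana ∩ Chen ∩ Sam ∩ Tara ∩ Farrukh ∩ Gita: 08:45-12:00.
So the common availability across everyone is 08:45-12:00.

08:45-12:00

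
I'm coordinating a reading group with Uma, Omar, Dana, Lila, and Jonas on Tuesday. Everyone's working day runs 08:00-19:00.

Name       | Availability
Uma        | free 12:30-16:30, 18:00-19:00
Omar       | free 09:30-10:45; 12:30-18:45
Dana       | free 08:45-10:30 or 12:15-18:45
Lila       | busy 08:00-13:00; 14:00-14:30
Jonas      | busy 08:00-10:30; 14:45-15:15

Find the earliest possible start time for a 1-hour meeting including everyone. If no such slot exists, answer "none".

Uma free: 12:30-16:30, 18:00-19:00.
Omar free: 09:30-10:45, 12:30-18:45.
Dana free: 08:45-10:30, 12:15-18:45.
Lila free: 13:00-14:00, 14:30-19:00 (invert busy blocks within the working day).
Jonas free: 10:30-14:45, 15:15-19:00 (invert busy blocks within the working day).
Uma ∩ Omar: 12:30-16:30, 18:00-18:45.
Uma ∩ Omar ∩ Dana: 12:30-16:30, 18:00-18:45.
Uma ∩ Omar ∩ Dana ∩ Lila: 13:00-14:00, 14:30-16:30, 18:00-18:45.
Uma ∩ Omar ∩ Dana ∩ Lila ∩ Jonas: 13:00-14:00, 14:30-14:45, 15:15-16:30, 18:00-18:45.
The first common window of at least 60 minutes is 13:00-14:00, so the earliest start is 13:00.

13:00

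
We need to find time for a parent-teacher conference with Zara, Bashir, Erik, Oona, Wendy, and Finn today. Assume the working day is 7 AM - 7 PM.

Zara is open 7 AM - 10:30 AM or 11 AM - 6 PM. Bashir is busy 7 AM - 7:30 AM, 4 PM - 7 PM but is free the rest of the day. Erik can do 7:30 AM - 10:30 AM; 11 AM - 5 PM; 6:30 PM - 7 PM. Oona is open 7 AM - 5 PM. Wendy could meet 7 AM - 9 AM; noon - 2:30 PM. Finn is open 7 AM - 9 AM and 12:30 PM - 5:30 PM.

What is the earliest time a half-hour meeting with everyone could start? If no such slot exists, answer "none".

Zara free: 07:00-10:30, 11:00-18:00.
Bashir free: 07:30-16:00 (invert busy blocks within the working day).
Erik free: 07:30-10:30, 11:00-17:00, 18:30-19:00.
Oona free: 07:00-17:00.
Wendy free: 07:00-09:00, 12:00-14:30.
Finn free: 07:00-09:00, 12:30-17:30.
Zara ∩ Bashir: 07:30-10:30, 11:00-16:00.
Zara ∩ Bashir ∩ Erik: 07:30-10:30, 11:00-16:00.
Zara ∩ Bashir ∩ Erik ∩ Oona: 07:30-10:30, 11:00-16:00.
Zara ∩ Bashir ∩ Erik ∩ Oona ∩ Wendy: 07:30-09:00, 12:00-14:30.
Zara ∩ Bashir ∩ Erik ∩ Oona ∩ Wendy ∩ Finn: 07:30-09:00, 12:30-14:30.
Those are the intersection windows.
The first common window of at least 30 minutes is 07:30-09:00, so the earliest start is 07:30.

07:30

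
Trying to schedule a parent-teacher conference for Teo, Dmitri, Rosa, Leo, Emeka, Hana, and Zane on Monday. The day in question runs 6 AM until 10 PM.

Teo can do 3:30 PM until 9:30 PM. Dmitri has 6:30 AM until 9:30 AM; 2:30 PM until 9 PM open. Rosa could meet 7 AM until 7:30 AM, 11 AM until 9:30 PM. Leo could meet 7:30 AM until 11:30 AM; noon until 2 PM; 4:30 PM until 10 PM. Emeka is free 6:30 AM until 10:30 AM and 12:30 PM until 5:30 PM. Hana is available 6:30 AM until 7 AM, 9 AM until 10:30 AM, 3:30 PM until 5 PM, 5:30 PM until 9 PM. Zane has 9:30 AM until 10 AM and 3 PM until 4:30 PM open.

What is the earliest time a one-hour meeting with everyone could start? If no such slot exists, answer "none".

Teo ∩ Dmitri: 15:30-21:00.
Teo ∩ Dmitri ∩ Rosa: 15:30-21:00.
Teo ∩ Dmitri ∩ Rosa ∩ Leo: 16:30-21:00.
Teo ∩ Dmitri ∩ Rosa ∩ Leo ∩ Emeka: 16:30-17:30.
Teo ∩ Dmitri ∩ Rosa ∩ Leo ∩ Emeka ∩ Hana: 16:30-17:00.
Teo ∩ Dmitri ∩ Rosa ∩ Leo ∩ Emeka ∩ Hana ∩ Zane: ∅.
There is no time when everyone is free.
No common window is at least 60 minutes long.

none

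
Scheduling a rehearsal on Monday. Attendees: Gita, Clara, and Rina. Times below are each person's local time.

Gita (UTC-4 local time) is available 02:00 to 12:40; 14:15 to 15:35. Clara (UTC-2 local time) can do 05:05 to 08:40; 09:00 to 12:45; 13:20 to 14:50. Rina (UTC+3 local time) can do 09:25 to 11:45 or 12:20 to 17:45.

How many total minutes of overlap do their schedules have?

405

Gita in UTC: 06:00-16:40, 18:15-19:35 (add 4h to convert from UTC-4).
Clara in UTC: 07:05-10:40, 11:00-14:45, 15:20-16:50 (add 2h to convert from UTC-2).
Rina in UTC: 06:25-08:45, 09:20-14:45 (subtract 3h to convert from UTC+3).
Gita ∩ Clara: 07:05-10:40, 11:00-14:45, 15:20-16:40.
Gita ∩ Clara ∩ Rina: 07:05-08:45, 09:20-10:40, 11:00-14:45.
Those are the intersection windows.
Summing the common windows: 100 + 80 + 225 = 405 minutes.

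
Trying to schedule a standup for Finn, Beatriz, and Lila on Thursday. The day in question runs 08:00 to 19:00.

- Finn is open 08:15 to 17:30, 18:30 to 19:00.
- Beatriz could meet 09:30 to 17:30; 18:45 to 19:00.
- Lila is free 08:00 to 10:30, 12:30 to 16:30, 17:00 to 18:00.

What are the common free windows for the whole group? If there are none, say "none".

Finn ∩ Beatriz: 09:30-17:30, 18:45-19:00.
Finn ∩ Beatriz ∩ Lila: 09:30-10:30, 12:30-16:30, 17:00-17:30.

09:30-10:30, 12:30-16:30, 17:00-17:30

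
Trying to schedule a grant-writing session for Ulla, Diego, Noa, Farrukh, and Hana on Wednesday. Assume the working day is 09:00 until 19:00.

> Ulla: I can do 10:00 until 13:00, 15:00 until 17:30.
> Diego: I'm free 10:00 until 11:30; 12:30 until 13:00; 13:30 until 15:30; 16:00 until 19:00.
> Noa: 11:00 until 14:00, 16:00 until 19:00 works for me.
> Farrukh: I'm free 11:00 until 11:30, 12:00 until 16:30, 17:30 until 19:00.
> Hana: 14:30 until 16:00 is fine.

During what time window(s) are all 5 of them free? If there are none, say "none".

none

Ulla ∩ Diego: 10:00-11:30, 12:30-13:00, 15:00-15:30, 16:00-17:30.
Ulla ∩ Diego ∩ Noa: 11:00-11:30, 12:30-13:00, 16:00-17:30.
Ulla ∩ Diego ∩ Noa ∩ Farrukh: 11:00-11:30, 12:30-13:00, 16:00-16:30.
Ulla ∩ Diego ∩ Noa ∩ Farrukh ∩ Hana: ∅.
There is no time when everyone is free.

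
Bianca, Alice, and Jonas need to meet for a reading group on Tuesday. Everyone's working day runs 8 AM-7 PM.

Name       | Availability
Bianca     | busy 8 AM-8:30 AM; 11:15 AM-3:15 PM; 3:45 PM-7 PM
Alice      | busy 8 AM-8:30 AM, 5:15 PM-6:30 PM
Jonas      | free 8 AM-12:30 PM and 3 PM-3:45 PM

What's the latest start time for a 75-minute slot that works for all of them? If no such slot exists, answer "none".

Bianca free: 08:30-11:15, 15:15-15:45 (invert busy blocks within the working day).
Alice free: 08:30-17:15, 18:30-19:00 (invert busy blocks within the working day).
Jonas free: 08:00-12:30, 15:00-15:45.
Bianca ∩ Alice: 08:30-11:15, 15:15-15:45.
Bianca ∩ Alice ∩ Jonas: 08:30-11:15, 15:15-15:45.
The last common window of at least 75 minutes is 08:30-11:15; a 75-minute meeting can start as late as 10:00 and still end by 11:15.

10:00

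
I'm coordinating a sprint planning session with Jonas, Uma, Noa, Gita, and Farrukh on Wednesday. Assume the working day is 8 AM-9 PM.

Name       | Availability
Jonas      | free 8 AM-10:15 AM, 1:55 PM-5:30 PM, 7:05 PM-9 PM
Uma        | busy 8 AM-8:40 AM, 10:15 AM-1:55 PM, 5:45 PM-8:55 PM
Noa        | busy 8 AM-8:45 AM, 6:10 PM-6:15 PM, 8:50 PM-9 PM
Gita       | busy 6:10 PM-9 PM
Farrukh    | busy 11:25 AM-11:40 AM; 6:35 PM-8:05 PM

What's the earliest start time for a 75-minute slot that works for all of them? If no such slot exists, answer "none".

Jonas free: 08:00-10:15, 13:55-17:30, 19:05-21:00.
Uma free: 08:40-10:15, 13:55-17:45, 20:55-21:00 (invert busy blocks within the working day).
Noa free: 08:45-18:10, 18:15-20:50 (invert busy blocks within the working day).
Gita free: 08:00-18:10 (invert busy blocks within the working day).
Farrukh free: 08:00-11:25, 11:40-18:35, 20:05-21:00 (invert busy blocks within the working day).
Jonas ∩ Uma: 08:40-10:15, 13:55-17:30, 20:55-21:00.
Jonas ∩ Uma ∩ Noa: 08:45-10:15, 13:55-17:30.
Jonas ∩ Uma ∩ Noa ∩ Gita: 08:45-10:15, 13:55-17:30.
Jonas ∩ Uma ∩ Noa ∩ Gita ∩ Farrukh: 08:45-10:15, 13:55-17:30.
The first common window of at least 75 minutes is 08:45-10:15, so the earliest start is 08:45.

08:45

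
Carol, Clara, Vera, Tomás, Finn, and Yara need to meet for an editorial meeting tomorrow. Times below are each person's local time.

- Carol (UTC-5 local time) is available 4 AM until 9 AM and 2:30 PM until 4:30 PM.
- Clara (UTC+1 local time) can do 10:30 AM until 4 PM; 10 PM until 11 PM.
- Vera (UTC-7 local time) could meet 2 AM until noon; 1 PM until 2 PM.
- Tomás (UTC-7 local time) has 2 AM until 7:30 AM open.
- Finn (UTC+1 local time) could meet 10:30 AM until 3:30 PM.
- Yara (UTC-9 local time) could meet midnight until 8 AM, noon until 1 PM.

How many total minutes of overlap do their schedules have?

Carol in UTC: 09:00-14:00, 19:30-21:30 (add 5h to convert from UTC-5).
Clara in UTC: 09:30-15:00, 21:00-22:00 (subtract 1h to convert from UTC+1).
Vera in UTC: 09:00-19:00, 20:00-21:00 (add 7h to convert from UTC-7).
Tomás in UTC: 09:00-14:30 (add 7h to convert from UTC-7).
Finn in UTC: 09:30-14:30 (subtract 1h to convert from UTC+1).
Yara in UTC: 09:00-17:00, 21:00-22:00 (add 9h to convert from UTC-9).
Carol ∩ Clara: 09:30-14:00, 21:00-21:30.
Carol ∩ Clara ∩ Vera: 09:30-14:00.
Carol ∩ Clara ∩ Vera ∩ Tomás: 09:30-14:00.
Carol ∩ Clara ∩ Vera ∩ Tomás ∩ Finn: 09:30-14:00.
Carol ∩ Clara ∩ Vera ∩ Tomás ∩ Finn ∩ Yara: 09:30-14:00.
That's a single block of 270 minutes.

270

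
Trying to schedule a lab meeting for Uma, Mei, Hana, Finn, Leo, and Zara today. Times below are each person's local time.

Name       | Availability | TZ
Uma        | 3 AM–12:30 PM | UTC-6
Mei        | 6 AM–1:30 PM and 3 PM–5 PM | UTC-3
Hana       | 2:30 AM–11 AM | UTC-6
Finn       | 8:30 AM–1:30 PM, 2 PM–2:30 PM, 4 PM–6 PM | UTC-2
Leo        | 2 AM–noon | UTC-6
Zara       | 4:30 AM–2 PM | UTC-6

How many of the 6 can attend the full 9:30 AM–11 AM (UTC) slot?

Uma in UTC: 09:00-18:30 (add 6h to convert from UTC-6).
Mei in UTC: 09:00-16:30, 18:00-20:00 (add 3h to convert from UTC-3).
Hana in UTC: 08:30-17:00 (add 6h to convert from UTC-6).
Finn in UTC: 10:30-15:30, 16:00-16:30, 18:00-20:00 (add 2h to convert from UTC-2).
Leo in UTC: 08:00-18:00 (add 6h to convert from UTC-6).
Zara in UTC: 10:30-20:00 (add 6h to convert from UTC-6).
Uma, Mei, Hana, and Leo can make the full 09:30-11:00 slot — that's 4.

4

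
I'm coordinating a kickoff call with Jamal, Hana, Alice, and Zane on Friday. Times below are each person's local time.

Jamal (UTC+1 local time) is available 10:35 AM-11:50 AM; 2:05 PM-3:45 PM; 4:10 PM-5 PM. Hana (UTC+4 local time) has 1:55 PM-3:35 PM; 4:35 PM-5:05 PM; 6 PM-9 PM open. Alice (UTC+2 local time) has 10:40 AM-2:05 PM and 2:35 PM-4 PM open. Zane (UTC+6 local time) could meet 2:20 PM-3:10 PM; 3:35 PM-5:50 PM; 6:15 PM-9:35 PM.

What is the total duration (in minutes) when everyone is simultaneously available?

Jamal in UTC: 09:35-10:50, 13:05-14:45, 15:10-16:00 (subtract 1h to convert from UTC+1).
Hana in UTC: 09:55-11:35, 12:35-13:05, 14:00-17:00 (subtract 4h to convert from UTC+4).
Alice in UTC: 08:40-12:05, 12:35-14:00 (subtract 2h to convert from UTC+2).
Zane in UTC: 08:20-09:10, 09:35-11:50, 12:15-15:35 (subtract 6h to convert from UTC+6).
Jamal ∩ Hana: 09:55-10:50, 14:00-14:45, 15:10-16:00.
Jamal ∩ Hana ∩ Alice: 09:55-10:50.
Jamal ∩ Hana ∩ Alice ∩ Zane: 09:55-10:50.
That's a single block of 55 minutes.

55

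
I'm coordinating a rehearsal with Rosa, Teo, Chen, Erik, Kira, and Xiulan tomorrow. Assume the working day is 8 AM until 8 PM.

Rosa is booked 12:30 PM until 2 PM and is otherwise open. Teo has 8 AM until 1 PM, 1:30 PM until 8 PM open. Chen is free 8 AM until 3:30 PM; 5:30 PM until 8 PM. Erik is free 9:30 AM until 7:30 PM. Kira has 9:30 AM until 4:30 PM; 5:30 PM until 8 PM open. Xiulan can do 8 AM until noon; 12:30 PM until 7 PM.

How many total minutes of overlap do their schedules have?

330

Rosa free: 08:00-12:30, 14:00-20:00 (invert busy blocks within the working day).
Teo free: 08:00-13:00, 13:30-20:00.
Chen free: 08:00-15:30, 17:30-20:00.
Erik free: 09:30-19:30.
Kira free: 09:30-16:30, 17:30-20:00.
Xiulan free: 08:00-12:00, 12:30-19:00.
Rosa ∩ Teo: 08:00-12:30, 14:00-20:00.
Rosa ∩ Teo ∩ Chen: 08:00-12:30, 14:00-15:30, 17:30-20:00.
Rosa ∩ Teo ∩ Chen ∩ Erik: 09:30-12:30, 14:00-15:30, 17:30-19:30.
Rosa ∩ Teo ∩ Chen ∩ Erik ∩ Kira: 09:30-12:30, 14:00-15:30, 17:30-19:30.
Rosa ∩ Teo ∩ Chen ∩ Erik ∩ Kira ∩ Xiulan: 09:30-12:00, 14:00-15:30, 17:30-19:00.
So the common availability across everyone is 09:30-12:00, 14:00-15:30, 17:30-19:00.
Summing the common windows: 150 + 90 + 90 = 330 minutes.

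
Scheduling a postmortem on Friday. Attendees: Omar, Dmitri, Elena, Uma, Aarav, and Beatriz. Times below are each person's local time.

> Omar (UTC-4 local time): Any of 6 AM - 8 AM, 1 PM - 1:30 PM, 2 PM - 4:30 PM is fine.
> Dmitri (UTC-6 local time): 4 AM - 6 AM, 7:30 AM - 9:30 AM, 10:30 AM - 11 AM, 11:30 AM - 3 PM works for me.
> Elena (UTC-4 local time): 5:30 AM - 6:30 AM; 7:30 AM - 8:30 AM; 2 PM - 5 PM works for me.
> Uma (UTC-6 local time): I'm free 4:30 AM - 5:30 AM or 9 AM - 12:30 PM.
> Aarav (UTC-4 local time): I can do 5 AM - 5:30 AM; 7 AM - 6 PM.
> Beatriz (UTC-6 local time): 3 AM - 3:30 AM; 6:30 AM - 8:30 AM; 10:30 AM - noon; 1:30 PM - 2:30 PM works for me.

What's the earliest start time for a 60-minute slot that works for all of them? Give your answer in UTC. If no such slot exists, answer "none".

Omar in UTC: 10:00-12:00, 17:00-17:30, 18:00-20:30 (add 4h to convert from UTC-4).
Dmitri in UTC: 10:00-12:00, 13:30-15:30, 16:30-17:00, 17:30-21:00 (add 6h to convert from UTC-6).
Elena in UTC: 09:30-10:30, 11:30-12:30, 18:00-21:00 (add 4h to convert from UTC-4).
Uma in UTC: 10:30-11:30, 15:00-18:30 (add 6h to convert from UTC-6).
Aarav in UTC: 09:00-09:30, 11:00-22:00 (add 4h to convert from UTC-4).
Beatriz in UTC: 09:00-09:30, 12:30-14:30, 16:30-18:00, 19:30-20:30 (add 6h to convert from UTC-6).
Omar ∩ Dmitri: 10:00-12:00, 18:00-20:30.
Omar ∩ Dmitri ∩ Elena: 10:00-10:30, 11:30-12:00, 18:00-20:30.
Omar ∩ Dmitri ∩ Elena ∩ Uma: 18:00-18:30.
Omar ∩ Dmitri ∩ Elena ∩ Uma ∩ Aarav: 18:00-18:30.
Omar ∩ Dmitri ∩ Elena ∩ Uma ∩ Aarav ∩ Beatriz: ∅.
There is no time when everyone is free.
No common window is at least 60 minutes long.

none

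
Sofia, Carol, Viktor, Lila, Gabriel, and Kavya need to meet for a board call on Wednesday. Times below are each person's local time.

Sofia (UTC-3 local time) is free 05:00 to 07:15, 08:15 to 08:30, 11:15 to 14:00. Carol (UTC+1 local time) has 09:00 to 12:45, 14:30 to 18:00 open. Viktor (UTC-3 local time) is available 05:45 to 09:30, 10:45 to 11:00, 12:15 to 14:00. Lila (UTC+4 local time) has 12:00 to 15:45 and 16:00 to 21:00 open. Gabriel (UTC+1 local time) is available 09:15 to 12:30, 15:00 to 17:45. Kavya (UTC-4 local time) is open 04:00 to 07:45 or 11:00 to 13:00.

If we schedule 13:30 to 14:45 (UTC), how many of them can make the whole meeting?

Sofia in UTC: 08:00-10:15, 11:15-11:30, 14:15-17:00 (add 3h to convert from UTC-3).
Carol in UTC: 08:00-11:45, 13:30-17:00 (subtract 1h to convert from UTC+1).
Viktor in UTC: 08:45-12:30, 13:45-14:00, 15:15-17:00 (add 3h to convert from UTC-3).
Lila in UTC: 08:00-11:45, 12:00-17:00 (subtract 4h to convert from UTC+4).
Gabriel in UTC: 08:15-11:30, 14:00-16:45 (subtract 1h to convert from UTC+1).
Kavya in UTC: 08:00-11:45, 15:00-17:00 (add 4h to convert from UTC-4).
Carol and Lila can make the full 13:30-14:45 slot — that's 2.

2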